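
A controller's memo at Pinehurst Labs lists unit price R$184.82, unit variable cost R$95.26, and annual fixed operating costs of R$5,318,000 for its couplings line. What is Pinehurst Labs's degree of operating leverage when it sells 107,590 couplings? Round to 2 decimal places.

Contribution at this volume is 107,590 × R$89.56 = R$9,635,760.40.
EBIT = R$9,635,760.40 − R$5,318,000 = R$4,317,760.40.
So DOL = total CM / EBIT = R$9,635,760.40 / R$4,317,760.40 = 2.2317.

2.23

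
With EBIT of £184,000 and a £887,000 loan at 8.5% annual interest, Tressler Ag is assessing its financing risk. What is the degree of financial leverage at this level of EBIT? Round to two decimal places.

Interest = £75,395.00.
Degree of financial leverage = EBIT / (EBIT − interest) = £184,000 / £108,605.00 = 1.6942.

1.69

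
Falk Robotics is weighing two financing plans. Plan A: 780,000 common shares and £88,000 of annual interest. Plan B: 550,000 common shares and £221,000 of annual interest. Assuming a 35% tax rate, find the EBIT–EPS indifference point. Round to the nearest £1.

At indifference, (EBIT − 88,000)(1 − t)/780,000 = (EBIT − 221,000)(1 − t)/550,000.
Cancelling (1 − t) and cross-multiplying: 550,000·(EBIT − 88,000) = 780,000·(EBIT − 221,000).
Solving, EBIT = (221,000·780,000 − 88,000·550,000) / (780,000 − 550,000) = 123,980,000,000 / 230,000 = 539,043.48.

£539,043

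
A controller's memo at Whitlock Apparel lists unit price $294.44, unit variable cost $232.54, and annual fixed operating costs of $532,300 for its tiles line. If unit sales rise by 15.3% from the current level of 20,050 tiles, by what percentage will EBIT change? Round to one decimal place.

Contribution at this volume is 20,050 × $61.90 = $1,241,095.00.
Subtracting fixed costs: EBIT = $1,241,095.00 − $532,300 = $708,795.00.
Degree of operating leverage = $1,241,095.00 / $708,795.00 = 1.7510.
Operating income changes by 1.7510 × +15.3% = +26.8%.

+26.8%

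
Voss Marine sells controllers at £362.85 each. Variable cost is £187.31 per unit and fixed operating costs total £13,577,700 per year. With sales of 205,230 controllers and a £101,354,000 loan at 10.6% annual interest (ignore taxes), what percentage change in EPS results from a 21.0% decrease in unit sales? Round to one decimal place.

Total contribution margin = 205,230 × £175.54 = £36,026,074.20.
Operating income = contribution − fixed costs = £36,026,074.20 − £13,577,700 = £22,448,374.20.
Interest = £10,743,524.00, so EBIT − I = £11,704,850.20.
DCL = total CM / (EBIT − I) = £36,026,074.20 / £11,704,850.20 = 3.0779.
%ΔEPS = DCL × %ΔSales = 3.0779 × -21.0% = -64.6%.

-64.6%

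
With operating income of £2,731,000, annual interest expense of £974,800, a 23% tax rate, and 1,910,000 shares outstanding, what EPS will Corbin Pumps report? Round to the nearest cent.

£0.71

Pre-tax income = £2,731,000 − £974,800.00 = £1,756,200.00.
After tax at 23%: net income = £1,756,200.00 × 0.77 = £1,352,274.00.
EPS = £1,352,274.00 ÷ 1,910,000 = £0.71.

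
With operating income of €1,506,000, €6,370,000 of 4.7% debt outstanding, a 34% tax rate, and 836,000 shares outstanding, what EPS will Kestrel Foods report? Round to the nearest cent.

Interest = €299,390.00, so EBT = €1,506,000 − €299,390.00 = €1,206,610.00.
After tax at 34%: net income = €1,206,610.00 × 0.66 = €796,362.60.
Per share: €796,362.60 / 836,000 shares = €0.95.

€0.95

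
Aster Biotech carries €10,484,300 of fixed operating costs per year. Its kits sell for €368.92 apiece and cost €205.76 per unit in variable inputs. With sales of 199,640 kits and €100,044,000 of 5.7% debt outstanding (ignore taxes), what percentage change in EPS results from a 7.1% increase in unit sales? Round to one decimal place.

Contribution at this volume is 199,640 × €163.16 = €32,573,262.40.
Operating income = contribution − fixed costs = €32,573,262.40 − €10,484,300 = €22,088,962.40.
After interest of €5,702,508.00, pre-tax earnings = €16,386,454.40.
DCL = total CM / (EBIT − I) = €32,573,262.40 / €16,386,454.40 = 1.9878.
EPS therefore changes by 1.9878 × (+7.1%) = +14.1%.

+14.1%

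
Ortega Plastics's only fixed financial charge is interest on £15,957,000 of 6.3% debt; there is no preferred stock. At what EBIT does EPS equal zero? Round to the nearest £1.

Annual interest = 6.3% × £15,957,000 = £1,005,291.00.
Without preferred stock the financial break-even is simply EBIT = interest = £1,005,291.00.

£1,005,291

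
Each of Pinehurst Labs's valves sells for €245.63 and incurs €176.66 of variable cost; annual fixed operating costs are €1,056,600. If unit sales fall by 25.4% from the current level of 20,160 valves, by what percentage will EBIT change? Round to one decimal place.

At 20,160 units, contribution = 20,160 × €68.97 = €1,390,435.20.
EBIT = €1,390,435.20 − €1,056,600 = €333,835.20.
Degree of operating leverage = €1,390,435.20 / €333,835.20 = 4.1650.
Operating income changes by 4.1650 × -25.4% = -105.8%.

-105.8%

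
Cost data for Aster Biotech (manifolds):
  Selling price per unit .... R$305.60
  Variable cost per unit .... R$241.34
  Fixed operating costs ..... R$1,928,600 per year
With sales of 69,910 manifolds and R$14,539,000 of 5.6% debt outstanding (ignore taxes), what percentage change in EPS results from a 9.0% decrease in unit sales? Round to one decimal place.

Total contribution margin = 69,910 × R$64.26 = R$4,492,416.60.
Subtracting fixed costs: EBIT = R$4,492,416.60 − R$1,928,600 = R$2,563,816.60.
Interest = R$814,184.00, so EBIT − I = R$1,749,632.60.
Degree of combined leverage = contribution ÷ (EBIT − I) = R$4,492,416.60 ÷ R$1,749,632.60 = 2.5676.
EPS therefore changes by 2.5676 × (-9.0%) = -23.1%.

-23.1%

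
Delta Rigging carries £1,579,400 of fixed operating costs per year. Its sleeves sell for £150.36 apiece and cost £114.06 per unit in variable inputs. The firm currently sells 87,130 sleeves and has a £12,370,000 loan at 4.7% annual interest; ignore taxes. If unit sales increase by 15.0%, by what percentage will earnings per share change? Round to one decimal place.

At 87,130 units, contribution = 87,130 × £36.30 = £3,162,819.00.
Subtracting fixed costs: EBIT = £3,162,819.00 − £1,579,400 = £1,583,419.00.
Interest = £581,390.00, so EBIT − I = £1,002,029.00.
DCL = total CM / (EBIT − I) = £3,162,819.00 / £1,002,029.00 = 3.1564.
%ΔEPS = DCL × %ΔSales = 3.1564 × +15.0% = +47.3%.

+47.3%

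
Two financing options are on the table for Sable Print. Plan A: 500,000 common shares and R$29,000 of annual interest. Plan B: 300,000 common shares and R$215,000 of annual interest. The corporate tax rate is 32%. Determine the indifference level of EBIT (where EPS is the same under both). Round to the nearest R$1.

R$494,000

At indifference, (EBIT − 29,000)(1 − t)/500,000 = (EBIT − 215,000)(1 − t)/300,000.
The (1 − t) factor cancels: (EBIT − 29,000) × 300,000 = (EBIT − 215,000) × 500,000.
Solving, EBIT = (215,000·500,000 − 29,000·300,000) / (500,000 − 300,000) = 98,800,000,000 / 200,000 = 494,000.00.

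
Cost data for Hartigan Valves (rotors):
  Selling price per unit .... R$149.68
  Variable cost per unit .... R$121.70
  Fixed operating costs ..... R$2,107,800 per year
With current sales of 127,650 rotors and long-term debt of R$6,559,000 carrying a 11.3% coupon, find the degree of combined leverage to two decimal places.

Total contribution margin = 127,650 × R$27.98 = R$3,571,647.00.
Operating income = contribution − fixed costs = R$3,571,647.00 − R$2,107,800 = R$1,463,847.00. Interest = R$741,167.00.
DOL = R$3,571,647.00 ÷ R$1,463,847.00 = 2.4399; DFL = R$1,463,847.00 ÷ R$722,680.00 = 2.0256.
DCL = DOL × DFL = 2.4399 × 2.0256 = 4.9423.

4.94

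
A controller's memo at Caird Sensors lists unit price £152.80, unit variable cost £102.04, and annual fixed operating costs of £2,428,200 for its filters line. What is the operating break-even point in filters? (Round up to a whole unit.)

Unit CM = price − variable cost = £152.80 − £102.04 = £50.76.
Break-even Q = £2,428,200 / £50.76 = 47,836.88 → 47,837 filters.

47,837 filters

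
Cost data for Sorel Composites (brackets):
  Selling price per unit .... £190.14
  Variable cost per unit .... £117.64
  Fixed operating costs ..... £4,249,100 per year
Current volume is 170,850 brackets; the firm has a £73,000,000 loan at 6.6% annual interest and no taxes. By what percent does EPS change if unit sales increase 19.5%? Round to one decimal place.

+72.8%

At 170,850 units, contribution = 170,850 × £72.50 = £12,386,625.00.
Operating income = contribution − fixed costs = £12,386,625.00 − £4,249,100 = £8,137,525.00.
Interest = £4,818,000.00, so EBIT − I = £3,319,525.00.
Degree of combined leverage = contribution ÷ (EBIT − I) = £12,386,625.00 ÷ £3,319,525.00 = 3.7314.
EPS therefore changes by 3.7314 × (+19.5%) = +72.8%.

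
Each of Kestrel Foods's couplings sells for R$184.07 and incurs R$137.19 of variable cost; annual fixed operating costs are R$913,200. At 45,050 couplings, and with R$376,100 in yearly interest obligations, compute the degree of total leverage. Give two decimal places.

At 45,050 units, contribution = 45,050 × R$46.88 = R$2,111,944.00.
EBIT = R$2,111,944.00 − R$913,200 = R$1,198,744.00. Interest = R$376,100.00.
DOL = R$2,111,944.00 ÷ R$1,198,744.00 = 1.7618; DFL = R$1,198,744.00 ÷ R$822,644.00 = 1.4572.
Combined leverage = 1.7618 × 1.4572 = 2.5673.

2.57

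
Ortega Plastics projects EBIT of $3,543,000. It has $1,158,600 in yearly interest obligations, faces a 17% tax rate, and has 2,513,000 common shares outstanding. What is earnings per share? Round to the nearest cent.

$0.79

Pre-tax income = $3,543,000 − $1,158,600.00 = $2,384,400.00.
After tax at 17%: net income = $2,384,400.00 × 0.83 = $1,979,052.00.
Per share: $1,979,052.00 / 2,513,000 shares = $0.79.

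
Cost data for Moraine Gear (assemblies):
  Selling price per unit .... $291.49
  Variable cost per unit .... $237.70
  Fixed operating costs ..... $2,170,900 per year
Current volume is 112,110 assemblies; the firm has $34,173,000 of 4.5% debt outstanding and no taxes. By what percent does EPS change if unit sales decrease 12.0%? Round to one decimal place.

Contribution at this volume is 112,110 × $53.79 = $6,030,396.90.
Operating income = contribution − fixed costs = $6,030,396.90 − $2,170,900 = $3,859,496.90.
Interest = $1,537,785.00, so EBIT − I = $2,321,711.90.
Degree of combined leverage = contribution ÷ (EBIT − I) = $6,030,396.90 ÷ $2,321,711.90 = 2.5974.
EPS therefore changes by 2.5974 × (-12.0%) = -31.2%.

-31.2%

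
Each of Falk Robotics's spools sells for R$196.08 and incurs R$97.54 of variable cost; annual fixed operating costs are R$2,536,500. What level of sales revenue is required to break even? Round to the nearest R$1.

R$5,047,259

Contribution margin per unit = R$196.08 − R$97.54 = R$98.54, a CM ratio of R$98.54 ÷ R$196.08 = 0.5025.
Break-even sales = FC ÷ CM ratio = R$2,536,500 × R$196.08 / R$98.54 = R$5,047,259.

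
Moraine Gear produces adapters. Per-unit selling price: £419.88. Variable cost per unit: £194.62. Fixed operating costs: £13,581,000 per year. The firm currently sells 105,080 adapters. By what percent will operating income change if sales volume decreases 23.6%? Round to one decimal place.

Total contribution margin = 105,080 × £225.26 = £23,670,320.80.
Operating income = contribution − fixed costs = £23,670,320.80 − £13,581,000 = £10,089,320.80.
DOL = contribution ÷ EBIT = £23,670,320.80 ÷ £10,089,320.80 = 2.3461.
%ΔEBIT = DOL × %ΔSales = 2.3461 × -23.6% = -55.4%.

-55.4%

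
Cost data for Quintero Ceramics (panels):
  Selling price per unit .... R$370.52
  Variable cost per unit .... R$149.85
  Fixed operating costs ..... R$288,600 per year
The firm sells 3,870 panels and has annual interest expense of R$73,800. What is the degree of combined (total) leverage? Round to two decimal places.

At 3,870 units, contribution = 3,870 × R$220.67 = R$853,992.90.
EBIT = R$853,992.90 − R$288,600 = R$565,392.90. Interest = R$73,800.00, so EBIT − I = R$491,592.90.
Degree of total leverage = total CM / (EBIT − interest) = R$853,992.90 / R$491,592.90 = 1.7372.

1.74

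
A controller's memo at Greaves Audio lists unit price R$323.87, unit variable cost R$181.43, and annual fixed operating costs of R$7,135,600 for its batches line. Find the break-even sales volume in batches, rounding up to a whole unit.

Contribution margin per unit = R$323.87 − R$181.43 = R$142.44.
Units to break even: R$7,135,600 ÷ R$142.44 = 50,095.48, rounded up to 50,096.

50,096 batches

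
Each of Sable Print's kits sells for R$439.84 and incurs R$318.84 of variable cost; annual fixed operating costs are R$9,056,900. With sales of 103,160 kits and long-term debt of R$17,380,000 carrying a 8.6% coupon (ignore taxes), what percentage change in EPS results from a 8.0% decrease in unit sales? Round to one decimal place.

-51.7%

Contribution at this volume is 103,160 × R$121.00 = R$12,482,360.00.
Subtracting fixed costs: EBIT = R$12,482,360.00 − R$9,056,900 = R$3,425,460.00.
Interest = R$1,494,680.00, so EBIT − I = R$1,930,780.00.
Degree of combined leverage = contribution ÷ (EBIT − I) = R$12,482,360.00 ÷ R$1,930,780.00 = 6.4649.
%ΔEPS = DCL × %ΔSales = 6.4649 × -8.0% = -51.7%.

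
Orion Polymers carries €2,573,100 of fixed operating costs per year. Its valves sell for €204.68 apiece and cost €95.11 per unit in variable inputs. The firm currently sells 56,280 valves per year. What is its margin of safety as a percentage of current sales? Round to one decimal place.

Contribution margin per unit = €204.68 − €95.11 = €109.57. Break-even units = €2,573,100 ÷ €109.57 = 23,483.62; break-even revenue = 23,483.62 × €204.68 = €4,806,626.89.
Current sales = 56,280 × €204.68 = €11,519,390.40.
Margin of safety = (€11,519,390.40 − €4,806,626.89) ÷ €11,519,390.40 = 58.3%.

58.3%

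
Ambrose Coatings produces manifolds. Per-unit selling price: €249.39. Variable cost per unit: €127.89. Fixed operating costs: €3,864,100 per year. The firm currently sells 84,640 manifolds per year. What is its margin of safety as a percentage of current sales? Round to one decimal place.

Each unit contributes €249.39 − €127.89 = €121.50. Break-even units = €3,864,100 ÷ €121.50 = 31,803.29; break-even revenue = 31,803.29 × €249.39 = €7,931,423.04.
Actual sales revenue = 84,640 × €249.39 = €21,108,369.60.
Margin of safety = (€21,108,369.60 − €7,931,423.04) ÷ €21,108,369.60 = 62.4%.

62.4%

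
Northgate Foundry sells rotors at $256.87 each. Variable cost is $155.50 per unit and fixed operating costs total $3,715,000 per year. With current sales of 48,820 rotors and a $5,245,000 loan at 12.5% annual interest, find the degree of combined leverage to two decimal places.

8.56

Contribution at this volume is 48,820 × $101.37 = $4,948,883.40.
Subtracting fixed costs: EBIT = $4,948,883.40 − $3,715,000 = $1,233,883.40. Interest = $655,625.00, so EBIT − I = $578,258.40.
DCL = contribution ÷ (EBIT − I) = $4,948,883.40 ÷ $578,258.40 = 8.5583.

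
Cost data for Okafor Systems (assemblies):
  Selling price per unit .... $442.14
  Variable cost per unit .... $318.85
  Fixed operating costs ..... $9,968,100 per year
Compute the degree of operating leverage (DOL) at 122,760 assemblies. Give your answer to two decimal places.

2.93

Contribution at this volume is 122,760 × $123.29 = $15,135,080.40.
EBIT = $15,135,080.40 − $9,968,100 = $5,166,980.40.
So DOL = total CM / EBIT = $15,135,080.40 / $5,166,980.40 = 2.9292.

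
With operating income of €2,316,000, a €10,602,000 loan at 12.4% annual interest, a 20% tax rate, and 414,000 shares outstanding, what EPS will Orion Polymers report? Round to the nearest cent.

Pre-tax income = €2,316,000 − €1,314,648.00 = €1,001,352.00.
After tax at 20%: net income = €1,001,352.00 × 0.80 = €801,081.60.
Per share: €801,081.60 / 414,000 shares = €1.93.

€1.93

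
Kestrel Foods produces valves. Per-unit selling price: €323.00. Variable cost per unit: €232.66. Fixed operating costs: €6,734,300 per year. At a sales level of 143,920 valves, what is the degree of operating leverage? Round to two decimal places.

At 143,920 units, contribution = 143,920 × €90.34 = €13,001,732.80.
Subtracting fixed costs: EBIT = €13,001,732.80 − €6,734,300 = €6,267,432.80.
Degree of operating leverage = €13,001,732.80 / €6,267,432.80 = 2.0745.

2.07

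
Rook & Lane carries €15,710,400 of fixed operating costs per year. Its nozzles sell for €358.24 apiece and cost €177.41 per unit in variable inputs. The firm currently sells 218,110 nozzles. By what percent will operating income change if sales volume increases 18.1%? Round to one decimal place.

+30.1%

Total contribution margin = 218,110 × €180.83 = €39,440,831.30.
EBIT = €39,440,831.30 − €15,710,400 = €23,730,431.30.
Degree of operating leverage = €39,440,831.30 / €23,730,431.30 = 1.6620.
So EBIT moves 1.6620 × (+18.1%) = +30.1%.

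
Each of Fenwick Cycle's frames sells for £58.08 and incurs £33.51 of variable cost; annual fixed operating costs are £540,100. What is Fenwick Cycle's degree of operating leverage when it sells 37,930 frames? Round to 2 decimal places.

2.38

At 37,930 units, contribution = 37,930 × £24.57 = £931,940.10.
Operating income = contribution − fixed costs = £931,940.10 − £540,100 = £391,840.10.
So DOL = total CM / EBIT = £931,940.10 / £391,840.10 = 2.3784.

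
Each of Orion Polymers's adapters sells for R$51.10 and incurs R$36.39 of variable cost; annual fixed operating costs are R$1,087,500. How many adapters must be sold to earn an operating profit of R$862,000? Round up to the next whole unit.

Contribution margin per unit = R$51.10 − R$36.39 = R$14.71.
Need Q such that Q × R$14.71 − R$1,087,500 = R$862,000, i.e. Q = R$1,949,500 / R$14.71 = 132,528.89 → 132,529.

132,529 adapters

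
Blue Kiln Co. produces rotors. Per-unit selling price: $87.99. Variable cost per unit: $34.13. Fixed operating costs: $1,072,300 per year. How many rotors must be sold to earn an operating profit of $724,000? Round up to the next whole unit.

Unit CM = price − variable cost = $87.99 − $34.13 = $53.86.
Units = (FC + target) / CM = ($1,072,300 + $724,000) / $53.86 = 33,351.28, so 33,352 rotors.

33,352 rotors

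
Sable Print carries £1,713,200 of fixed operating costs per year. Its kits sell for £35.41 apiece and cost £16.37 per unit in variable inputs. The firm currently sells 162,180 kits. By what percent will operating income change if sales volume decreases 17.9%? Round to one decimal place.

-40.2%

Contribution at this volume is 162,180 × £19.04 = £3,087,907.20.
Operating income = contribution − fixed costs = £3,087,907.20 − £1,713,200 = £1,374,707.20.
Degree of operating leverage = £3,087,907.20 / £1,374,707.20 = 2.2462.
Operating income changes by 2.2462 × -17.9% = -40.2%.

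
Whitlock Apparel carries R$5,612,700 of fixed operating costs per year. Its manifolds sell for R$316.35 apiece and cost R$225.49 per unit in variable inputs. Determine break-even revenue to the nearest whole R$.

CM per unit = R$316.35 − R$225.49 = R$90.86; CM ratio = R$90.86 / R$316.35 = 0.2872.
Break-even sales = FC ÷ CM ratio = R$5,612,700 × R$316.35 / R$90.86 = R$19,541,907.

R$19,541,907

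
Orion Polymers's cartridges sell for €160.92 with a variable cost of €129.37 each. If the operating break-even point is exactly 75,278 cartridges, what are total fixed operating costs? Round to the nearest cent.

Contribution margin per unit = €160.92 − €129.37 = €31.55.
Since BE = FC / CM, FC = 75,278 × €31.55 = €2,375,020.90.

€2,375,020.90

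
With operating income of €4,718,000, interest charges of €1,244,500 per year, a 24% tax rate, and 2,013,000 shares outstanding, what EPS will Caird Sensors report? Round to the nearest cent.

€1.31

Interest = €1,244,500.00, so EBT = €4,718,000 − €1,244,500.00 = €3,473,500.00.
Net income = €3,473,500.00 × (1 − 0.24) = €2,639,860.00.
Per share: €2,639,860.00 / 2,013,000 shares = €1.31.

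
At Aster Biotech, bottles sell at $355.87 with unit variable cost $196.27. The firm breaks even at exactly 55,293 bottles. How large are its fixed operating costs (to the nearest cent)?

Contribution margin per unit = $355.87 − $196.27 = $159.60.
Fixed costs = break-even units × CM = 55,293 × $159.60 = $8,824,762.80.

$8,824,762.80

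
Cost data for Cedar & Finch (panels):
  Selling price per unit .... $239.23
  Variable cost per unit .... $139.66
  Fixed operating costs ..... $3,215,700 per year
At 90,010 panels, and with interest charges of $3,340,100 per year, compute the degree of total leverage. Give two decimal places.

3.72

Total contribution margin = 90,010 × $99.57 = $8,962,295.70.
Operating income = contribution − fixed costs = $8,962,295.70 − $3,215,700 = $5,746,595.70. Interest = $3,340,100.00.
DOL = $8,962,295.70 ÷ $5,746,595.70 = 1.5596; DFL = $5,746,595.70 ÷ $2,406,495.70 = 2.3880.
Combined leverage = 1.5596 × 2.3880 = 3.7243.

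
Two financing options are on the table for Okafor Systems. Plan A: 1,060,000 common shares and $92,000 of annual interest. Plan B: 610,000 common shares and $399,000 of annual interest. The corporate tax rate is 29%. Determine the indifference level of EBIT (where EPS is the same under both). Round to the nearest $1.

$815,156

At indifference, (EBIT − 92,000)(1 − t)/1,060,000 = (EBIT − 399,000)(1 − t)/610,000.
The (1 − t) factor cancels: (EBIT − 92,000) × 610,000 = (EBIT − 399,000) × 1,060,000.
Solving, EBIT = (399,000·1,060,000 − 92,000·610,000) / (1,060,000 − 610,000) = 366,820,000,000 / 450,000 = 815,155.56.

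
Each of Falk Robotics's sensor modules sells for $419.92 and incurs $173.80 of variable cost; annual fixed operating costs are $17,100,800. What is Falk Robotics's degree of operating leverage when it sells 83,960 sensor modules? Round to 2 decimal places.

5.80

Total contribution margin = 83,960 × $246.12 = $20,664,235.20.
EBIT = $20,664,235.20 − $17,100,800 = $3,563,435.20.
Degree of operating leverage = $20,664,235.20 / $3,563,435.20 = 5.7990.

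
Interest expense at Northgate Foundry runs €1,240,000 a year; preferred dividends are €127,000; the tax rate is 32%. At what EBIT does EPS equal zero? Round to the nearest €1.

Grossing the preferred dividend up to pre-tax terms: €127,000 / (1 − 0.32) = €186,764.71.
EPS = 0 when EBIT covers interest plus the pre-tax preferred burden: €1,240,000 + €186,764.71 = €1,426,764.71.

€1,426,765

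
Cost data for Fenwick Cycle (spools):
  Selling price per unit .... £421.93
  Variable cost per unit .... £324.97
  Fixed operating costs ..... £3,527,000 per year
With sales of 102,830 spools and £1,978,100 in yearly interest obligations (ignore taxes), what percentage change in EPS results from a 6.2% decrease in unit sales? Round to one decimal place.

-13.8%

Total contribution margin = 102,830 × £96.96 = £9,970,396.80.
Operating income = contribution − fixed costs = £9,970,396.80 − £3,527,000 = £6,443,396.80.
Interest = £1,978,100.00, so EBIT − I = £4,465,296.80.
DCL = total CM / (EBIT − I) = £9,970,396.80 / £4,465,296.80 = 2.2329.
%ΔEPS = DCL × %ΔSales = 2.2329 × -6.2% = -13.8%.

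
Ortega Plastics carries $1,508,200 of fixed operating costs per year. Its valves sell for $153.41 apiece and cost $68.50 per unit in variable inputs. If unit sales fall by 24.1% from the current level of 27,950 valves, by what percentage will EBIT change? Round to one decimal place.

-66.1%

Total contribution margin = 27,950 × $84.91 = $2,373,234.50.
Operating income = contribution − fixed costs = $2,373,234.50 − $1,508,200 = $865,034.50.
So DOL = total CM / EBIT = $2,373,234.50 / $865,034.50 = 2.7435.
%ΔEBIT = DOL × %ΔSales = 2.7435 × -24.1% = -66.1%.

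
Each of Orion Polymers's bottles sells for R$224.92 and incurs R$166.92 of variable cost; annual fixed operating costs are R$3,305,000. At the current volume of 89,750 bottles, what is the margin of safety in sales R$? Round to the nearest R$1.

R$7,370,008

Each unit contributes R$224.92 − R$166.92 = R$58.00. Break-even units = R$3,305,000 ÷ R$58.00 = 56,982.76; break-even revenue = 56,982.76 × R$224.92 = R$12,816,562.07.
Actual sales revenue = 89,750 × R$224.92 = R$20,186,570.00.
Margin of safety = R$20,186,570.00 − R$12,816,562.07 = R$7,370,008.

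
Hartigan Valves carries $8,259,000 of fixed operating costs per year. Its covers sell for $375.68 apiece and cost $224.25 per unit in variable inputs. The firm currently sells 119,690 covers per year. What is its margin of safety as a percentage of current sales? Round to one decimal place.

54.4%

Each unit contributes $375.68 − $224.25 = $151.43. Break-even units = $8,259,000 ÷ $151.43 = 54,540.05; break-even revenue = 54,540.05 × $375.68 = $20,489,606.55.
Current sales = 119,690 × $375.68 = $44,965,139.20.
Margin of safety = ($44,965,139.20 − $20,489,606.55) ÷ $44,965,139.20 = 54.4%.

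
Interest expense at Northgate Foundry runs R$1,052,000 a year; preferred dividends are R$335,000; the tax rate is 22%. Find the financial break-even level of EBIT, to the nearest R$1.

R$1,481,487

Grossing the preferred dividend up to pre-tax terms: R$335,000 / (1 − 0.22) = R$429,487.18.
EPS = 0 when EBIT covers interest plus the pre-tax preferred burden: R$1,052,000 + R$429,487.18 = R$1,481,487.18.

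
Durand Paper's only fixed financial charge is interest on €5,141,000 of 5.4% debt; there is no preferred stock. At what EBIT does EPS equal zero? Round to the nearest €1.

Annual interest = 5.4% × €5,141,000 = €277,614.00.
With no preferred dividends, EPS = 0 when EBIT exactly covers interest, so the financial break-even EBIT is €277,614.00.

€277,614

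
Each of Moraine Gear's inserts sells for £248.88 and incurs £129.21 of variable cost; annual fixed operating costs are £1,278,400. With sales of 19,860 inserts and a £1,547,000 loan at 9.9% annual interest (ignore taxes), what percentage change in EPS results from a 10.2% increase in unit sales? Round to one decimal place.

At 19,860 units, contribution = 19,860 × £119.67 = £2,376,646.20.
Subtracting fixed costs: EBIT = £2,376,646.20 − £1,278,400 = £1,098,246.20.
After interest of £153,153.00, pre-tax earnings = £945,093.20.
DCL = total CM / (EBIT − I) = £2,376,646.20 / £945,093.20 = 2.5147.
%ΔEPS = DCL × %ΔSales = 2.5147 × +10.2% = +25.7%.

+25.7%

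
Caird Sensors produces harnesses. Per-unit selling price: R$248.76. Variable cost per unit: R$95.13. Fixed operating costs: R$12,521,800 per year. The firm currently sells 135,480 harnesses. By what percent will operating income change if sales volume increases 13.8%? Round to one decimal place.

At 135,480 units, contribution = 135,480 × R$153.63 = R$20,813,792.40.
Subtracting fixed costs: EBIT = R$20,813,792.40 − R$12,521,800 = R$8,291,992.40.
So DOL = total CM / EBIT = R$20,813,792.40 / R$8,291,992.40 = 2.5101.
So EBIT moves 2.5101 × (+13.8%) = +34.6%.

+34.6%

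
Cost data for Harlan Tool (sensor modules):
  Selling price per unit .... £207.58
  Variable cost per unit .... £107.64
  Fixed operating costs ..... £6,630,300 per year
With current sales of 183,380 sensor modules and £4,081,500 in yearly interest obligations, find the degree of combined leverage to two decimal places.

2.41

Total contribution margin = 183,380 × £99.94 = £18,326,997.20.
EBIT = £18,326,997.20 − £6,630,300 = £11,696,697.20. Interest = £4,081,500.00, so EBIT − I = £7,615,197.20.
Degree of total leverage = total CM / (EBIT − interest) = £18,326,997.20 / £7,615,197.20 = 2.4066.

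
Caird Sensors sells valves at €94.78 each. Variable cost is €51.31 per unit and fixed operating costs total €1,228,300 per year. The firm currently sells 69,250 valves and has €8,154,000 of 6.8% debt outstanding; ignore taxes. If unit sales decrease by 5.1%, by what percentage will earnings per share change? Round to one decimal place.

-12.5%

Contribution at this volume is 69,250 × €43.47 = €3,010,297.50.
Subtracting fixed costs: EBIT = €3,010,297.50 − €1,228,300 = €1,781,997.50.
Interest = €554,472.00, so EBIT − I = €1,227,525.50.
DCL = total CM / (EBIT − I) = €3,010,297.50 / €1,227,525.50 = 2.4523.
%ΔEPS = DCL × %ΔSales = 2.4523 × -5.1% = -12.5%.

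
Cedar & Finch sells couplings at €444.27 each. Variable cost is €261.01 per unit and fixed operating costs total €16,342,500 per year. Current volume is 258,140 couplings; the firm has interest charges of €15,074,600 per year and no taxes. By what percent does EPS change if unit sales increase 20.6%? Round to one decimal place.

At 258,140 units, contribution = 258,140 × €183.26 = €47,306,736.40.
Subtracting fixed costs: EBIT = €47,306,736.40 − €16,342,500 = €30,964,236.40.
Interest = €15,074,600.00, so EBIT − I = €15,889,636.40.
DCL = total CM / (EBIT − I) = €47,306,736.40 / €15,889,636.40 = 2.9772.
EPS therefore changes by 2.9772 × (+20.6%) = +61.3%.

+61.3%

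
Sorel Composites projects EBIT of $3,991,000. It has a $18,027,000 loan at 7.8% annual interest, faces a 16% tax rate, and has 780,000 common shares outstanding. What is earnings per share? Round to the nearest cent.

Interest = $1,406,106.00, so EBT = $3,991,000 − $1,406,106.00 = $2,584,894.00.
After tax at 16%: net income = $2,584,894.00 × 0.84 = $2,171,310.96.
EPS = $2,171,310.96 ÷ 780,000 = $2.78.

$2.78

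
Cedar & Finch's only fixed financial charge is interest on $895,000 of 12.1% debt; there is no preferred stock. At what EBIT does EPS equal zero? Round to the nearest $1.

$108,295

Annual interest = 12.1% × $895,000 = $108,295.00.
Without preferred stock the financial break-even is simply EBIT = interest = $108,295.00.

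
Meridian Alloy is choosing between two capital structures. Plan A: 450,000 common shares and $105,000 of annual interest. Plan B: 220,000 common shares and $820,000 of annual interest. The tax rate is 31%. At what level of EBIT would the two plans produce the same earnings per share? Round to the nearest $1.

$1,503,913

At indifference, (EBIT − 105,000)(1 − t)/450,000 = (EBIT − 820,000)(1 − t)/220,000.
Cancelling (1 − t) and cross-multiplying: 220,000·(EBIT − 105,000) = 450,000·(EBIT − 820,000).
Solving, EBIT = (820,000·450,000 − 105,000·220,000) / (450,000 − 220,000) = 345,900,000,000 / 230,000 = 1,503,913.04.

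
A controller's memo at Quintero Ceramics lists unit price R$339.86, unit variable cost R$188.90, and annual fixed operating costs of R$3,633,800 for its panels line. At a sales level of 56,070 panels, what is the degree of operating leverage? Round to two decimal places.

1.75

At 56,070 units, contribution = 56,070 × R$150.96 = R$8,464,327.20.
Operating income = contribution − fixed costs = R$8,464,327.20 − R$3,633,800 = R$4,830,527.20.
DOL = contribution ÷ EBIT = R$8,464,327.20 ÷ R$4,830,527.20 = 1.7523.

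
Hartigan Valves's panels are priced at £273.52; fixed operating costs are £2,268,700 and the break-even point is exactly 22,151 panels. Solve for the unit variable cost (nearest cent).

Contribution per unit must be FC / Q = £2,268,700 / 22,151 = £102.4198.
Variable cost per unit = £273.52 − £102.4198 = £171.10.

£171.10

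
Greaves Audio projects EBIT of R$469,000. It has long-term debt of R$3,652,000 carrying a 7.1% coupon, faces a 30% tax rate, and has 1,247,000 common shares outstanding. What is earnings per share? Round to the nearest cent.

Pre-tax income = R$469,000 − R$259,292.00 = R$209,708.00.
Net income = R$209,708.00 × (1 − 0.30) = R$146,795.60.
EPS = R$146,795.60 ÷ 1,247,000 = R$0.12.

R$0.12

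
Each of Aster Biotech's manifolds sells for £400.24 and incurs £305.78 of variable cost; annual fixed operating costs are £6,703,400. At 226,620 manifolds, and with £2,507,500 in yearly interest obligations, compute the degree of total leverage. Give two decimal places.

Total contribution margin = 226,620 × £94.46 = £21,406,525.20.
Operating income = contribution − fixed costs = £21,406,525.20 − £6,703,400 = £14,703,125.20. Interest = £2,507,500.00, so EBIT − I = £12,195,625.20.
Degree of total leverage = total CM / (EBIT − interest) = £21,406,525.20 / £12,195,625.20 = 1.7553.

1.76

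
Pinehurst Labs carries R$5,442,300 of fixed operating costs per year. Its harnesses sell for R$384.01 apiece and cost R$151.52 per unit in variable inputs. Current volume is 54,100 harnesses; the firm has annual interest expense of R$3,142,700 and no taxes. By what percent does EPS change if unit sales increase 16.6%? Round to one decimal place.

Total contribution margin = 54,100 × R$232.49 = R$12,577,709.00.
EBIT = R$12,577,709.00 − R$5,442,300 = R$7,135,409.00.
After interest of R$3,142,700.00, pre-tax earnings = R$3,992,709.00.
DCL = total CM / (EBIT − I) = R$12,577,709.00 / R$3,992,709.00 = 3.1502.
%ΔEPS = DCL × %ΔSales = 3.1502 × +16.6% = +52.3%.

+52.3%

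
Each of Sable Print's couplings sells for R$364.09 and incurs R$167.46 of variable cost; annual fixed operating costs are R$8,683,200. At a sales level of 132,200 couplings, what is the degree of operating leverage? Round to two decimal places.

1.50

Contribution at this volume is 132,200 × R$196.63 = R$25,994,486.00.
EBIT = R$25,994,486.00 − R$8,683,200 = R$17,311,286.00.
So DOL = total CM / EBIT = R$25,994,486.00 / R$17,311,286.00 = 1.5016.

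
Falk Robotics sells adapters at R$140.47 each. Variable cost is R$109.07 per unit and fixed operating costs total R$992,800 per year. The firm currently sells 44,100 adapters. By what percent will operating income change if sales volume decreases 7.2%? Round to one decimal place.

-25.4%

Total contribution margin = 44,100 × R$31.40 = R$1,384,740.00.
Operating income = contribution − fixed costs = R$1,384,740.00 − R$992,800 = R$391,940.00.
So DOL = total CM / EBIT = R$1,384,740.00 / R$391,940.00 = 3.5330.
%ΔEBIT = DOL × %ΔSales = 3.5330 × -7.2% = -25.4%.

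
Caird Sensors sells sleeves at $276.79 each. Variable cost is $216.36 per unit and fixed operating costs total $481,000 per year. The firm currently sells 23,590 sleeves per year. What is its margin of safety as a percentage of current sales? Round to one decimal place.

66.3%

Each unit contributes $276.79 − $216.36 = $60.43. Break-even units = $481,000 ÷ $60.43 = 7,959.62; break-even revenue = 7,959.62 × $276.79 = $2,203,143.97.
Actual sales revenue = 23,590 × $276.79 = $6,529,476.10.
Margin of safety = ($6,529,476.10 − $2,203,143.97) ÷ $6,529,476.10 = 66.3%.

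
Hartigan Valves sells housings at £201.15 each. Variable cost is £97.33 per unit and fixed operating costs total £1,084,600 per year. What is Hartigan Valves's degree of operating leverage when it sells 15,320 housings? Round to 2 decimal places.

Contribution at this volume is 15,320 × £103.82 = £1,590,522.40.
Operating income = contribution − fixed costs = £1,590,522.40 − £1,084,600 = £505,922.40.
So DOL = total CM / EBIT = £1,590,522.40 / £505,922.40 = 3.1438.

3.14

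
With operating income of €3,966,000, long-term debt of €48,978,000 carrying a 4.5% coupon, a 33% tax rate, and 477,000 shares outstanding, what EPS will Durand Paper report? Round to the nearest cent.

€2.47

Interest = €2,204,010.00, so EBT = €3,966,000 − €2,204,010.00 = €1,761,990.00.
After tax at 33%: net income = €1,761,990.00 × 0.67 = €1,180,533.30.
Per share: €1,180,533.30 / 477,000 shares = €2.47.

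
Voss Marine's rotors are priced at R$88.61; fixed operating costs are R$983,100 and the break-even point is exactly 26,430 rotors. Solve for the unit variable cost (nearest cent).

At break-even, FC = Q × (P − VC), so P − VC = R$983,100 ÷ 26,430 = R$37.1964.
Variable cost per unit = R$88.61 − R$37.1964 = R$51.41.

R$51.41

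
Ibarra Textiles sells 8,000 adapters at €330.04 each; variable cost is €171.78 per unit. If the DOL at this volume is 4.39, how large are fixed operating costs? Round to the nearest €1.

Contribution at this volume is 8,000 × €158.26 = €1,266,080.00.
DOL = contribution / EBIT, so EBIT = €1,266,080.00 / 4.39 = €288,400.91.
And FC = contribution − EBIT = €1,266,080.00 − €288,400.91 = €977,679.

€977,679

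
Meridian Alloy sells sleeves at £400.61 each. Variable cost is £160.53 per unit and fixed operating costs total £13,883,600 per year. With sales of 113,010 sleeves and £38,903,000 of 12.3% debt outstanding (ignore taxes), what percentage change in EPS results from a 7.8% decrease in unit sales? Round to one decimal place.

-25.0%

Contribution at this volume is 113,010 × £240.08 = £27,131,440.80.
Operating income = contribution − fixed costs = £27,131,440.80 − £13,883,600 = £13,247,840.80.
Interest = £4,785,069.00, so EBIT − I = £8,462,771.80.
Degree of combined leverage = contribution ÷ (EBIT − I) = £27,131,440.80 ÷ £8,462,771.80 = 3.2060.
EPS therefore changes by 3.2060 × (-7.8%) = -25.0%.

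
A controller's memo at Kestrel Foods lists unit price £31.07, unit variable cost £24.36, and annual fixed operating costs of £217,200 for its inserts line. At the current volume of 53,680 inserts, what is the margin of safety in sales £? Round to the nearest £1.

£662,114

Unit CM = price − variable cost = £31.07 − £24.36 = £6.71. Break-even units = £217,200 ÷ £6.71 = 32,369.60; break-even revenue = 32,369.60 × £31.07 = £1,005,723.40.
Actual sales revenue = 53,680 × £31.07 = £1,667,837.60.
Margin of safety = £1,667,837.60 − £1,005,723.40 = £662,114.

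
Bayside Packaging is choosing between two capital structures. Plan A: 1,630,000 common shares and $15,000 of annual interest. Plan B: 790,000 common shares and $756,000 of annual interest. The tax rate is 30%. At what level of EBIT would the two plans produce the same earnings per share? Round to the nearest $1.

$1,452,893

Set EPS_A = EPS_B: (EBIT − $15,000)(1 − 0.30) ÷ 1,630,000 = (EBIT − $756,000)(1 − 0.30) ÷ 790,000.
Cancelling (1 − t) and cross-multiplying: 790,000·(EBIT − 15,000) = 1,630,000·(EBIT − 756,000).
EBIT × (1,630,000 − 790,000) = 756,000 × 1,630,000 − 15,000 × 790,000 = 1,220,430,000,000, so EBIT = 1,220,430,000,000 ÷ 840,000 = 1,452,892.86.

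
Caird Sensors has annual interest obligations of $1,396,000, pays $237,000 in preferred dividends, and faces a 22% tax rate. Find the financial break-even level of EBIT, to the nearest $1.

Grossing the preferred dividend up to pre-tax terms: $237,000 / (1 − 0.22) = $303,846.15.
EPS = 0 when EBIT covers interest plus the pre-tax preferred burden: $1,396,000 + $303,846.15 = $1,699,846.15.

$1,699,846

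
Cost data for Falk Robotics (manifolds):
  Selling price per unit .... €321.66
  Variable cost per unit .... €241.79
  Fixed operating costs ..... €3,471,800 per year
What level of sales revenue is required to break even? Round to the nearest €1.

Contribution margin per unit = €321.66 − €241.79 = €79.87, a CM ratio of €79.87 ÷ €321.66 = 0.2483.
Break-even revenue = fixed costs × price ÷ CM = €3,471,800 × €321.66 ÷ €79.87 = €13,981,961.

€13,981,961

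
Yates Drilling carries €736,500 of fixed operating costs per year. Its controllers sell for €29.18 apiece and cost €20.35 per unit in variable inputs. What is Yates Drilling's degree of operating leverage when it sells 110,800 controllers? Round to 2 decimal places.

4.05

At 110,800 units, contribution = 110,800 × €8.83 = €978,364.00.
EBIT = €978,364.00 − €736,500 = €241,864.00.
DOL = contribution ÷ EBIT = €978,364.00 ÷ €241,864.00 = 4.0451.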